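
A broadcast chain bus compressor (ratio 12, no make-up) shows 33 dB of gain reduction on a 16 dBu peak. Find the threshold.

Gain reduction = 16 − (-17) = 33 dB; output overshoot = GR / (R − 1) = 33 / 11 = 3 dB.
Threshold = output − output overshoot = -17 − 3 = -20 dBu.

-20 dBu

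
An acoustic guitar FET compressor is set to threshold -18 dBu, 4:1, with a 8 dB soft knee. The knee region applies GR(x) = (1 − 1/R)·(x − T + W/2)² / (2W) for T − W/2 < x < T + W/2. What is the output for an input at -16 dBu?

-17.6875 dBu

x − T + W/2 = -16 − (-18) + 4 = 6.
GR = (1 − 1/4) × 6² / 16 = 0.75 × 36 / 16 = 1.6875 dB.
Output = -16 − 1.6875 = -17.6875 dBu.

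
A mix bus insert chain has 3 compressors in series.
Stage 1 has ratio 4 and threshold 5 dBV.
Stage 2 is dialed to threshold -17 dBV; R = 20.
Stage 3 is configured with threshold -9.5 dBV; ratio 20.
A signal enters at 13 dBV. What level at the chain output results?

-15.8 dBV

Stage 1: overshoot 8 dB → 8/4 = 2 dB → 7 dBV.
Stage 2: overshoot 24 dB → 24/20 = 1.2 dB → -15.8 dBV.
Stage 3: below threshold (-15.8 ≤ -9.5); passes unchanged; output -15.8 dBV.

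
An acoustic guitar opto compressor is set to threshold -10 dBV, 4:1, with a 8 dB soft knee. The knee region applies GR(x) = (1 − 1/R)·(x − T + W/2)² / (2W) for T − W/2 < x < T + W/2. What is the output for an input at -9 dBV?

-10.171875 dBV

x − T + W/2 = -9 − (-10) + 4 = 5.
GR = (1 − 1/4) × 5² / 16 = 0.75 × 25 / 16 = 1.171875 dB.
Output = -9 − 1.171875 = -10.171875 dBV.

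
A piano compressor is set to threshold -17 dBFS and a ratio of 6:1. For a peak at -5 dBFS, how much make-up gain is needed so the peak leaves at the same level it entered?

The peak compresses to -17 + 12/6 = -15 dBFS.
To reach -5 dBFS requires -5 − (-15) = 10 dB of make-up.

10 dB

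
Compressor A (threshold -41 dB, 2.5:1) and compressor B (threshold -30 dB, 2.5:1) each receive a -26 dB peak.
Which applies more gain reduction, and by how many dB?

A: overshoot 15 dB → output overshoot 6 dB → GR 9 dB.
B: overshoot 4 dB → output overshoot 1.6 dB → GR 2.4 dB.
A reduces 6.6 dB more.

A, by 6.6 dB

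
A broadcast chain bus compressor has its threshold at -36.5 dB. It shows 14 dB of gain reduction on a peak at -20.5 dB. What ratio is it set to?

8:1

Input overshoot = -20.5 − (-36.5) = 16 dB.
Output overshoot = 16 − 14 = 2 dB.
Ratio = input overshoot / output overshoot = 16 / 2 = 8.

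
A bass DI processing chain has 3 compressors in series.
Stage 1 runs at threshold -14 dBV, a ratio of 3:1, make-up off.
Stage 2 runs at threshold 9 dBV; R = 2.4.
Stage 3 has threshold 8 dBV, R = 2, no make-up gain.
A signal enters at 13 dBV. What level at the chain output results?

Stage 1: 13 dBV is 27 dB over -14 dBV; at 3:1 that becomes 9 dB over, giving -5 dBV.
Stage 2: -5 dBV is at or below the 9 dBV threshold — no compression; output -5 dBV.
Stage 3: below threshold (-5 ≤ 8); passes unchanged; output -5 dBV.

-5 dBV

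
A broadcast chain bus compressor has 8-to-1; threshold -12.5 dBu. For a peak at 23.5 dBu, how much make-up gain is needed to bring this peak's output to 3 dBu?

11 dB

Without make-up, output = threshold + overshoot/8 = -12.5 + 4.5 = -8 dBu.
Gap to target: 11 dB.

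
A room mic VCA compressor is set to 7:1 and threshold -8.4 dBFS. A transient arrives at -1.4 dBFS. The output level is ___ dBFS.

-7.4 dBFS

Overshoot: -1.4 − (-8.4) = 7 dB.
At 7:1 the overshoot is divided by 7, leaving 1 dB above threshold.
That puts the output at -7.4 dBFS.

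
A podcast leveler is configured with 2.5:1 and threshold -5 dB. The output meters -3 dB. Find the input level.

That's 2 dB above the -5 dB threshold.
Undo the ratio: input overshoot = 2 × 2.5 = 5 dB, giving input = 0 dB.

0 dB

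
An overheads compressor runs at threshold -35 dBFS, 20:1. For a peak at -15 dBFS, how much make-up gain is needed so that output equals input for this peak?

Without make-up, output = threshold + overshoot/20 = -35 + 1 = -34 dBFS.
Gap to target: 19 dB.

19 dB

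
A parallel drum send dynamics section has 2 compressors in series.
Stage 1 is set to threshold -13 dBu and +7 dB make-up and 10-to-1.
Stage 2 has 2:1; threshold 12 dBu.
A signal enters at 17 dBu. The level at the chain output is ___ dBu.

-3 dBu

Stage 1: 30 dB above -13 dBu, reduced 10:1 to 3 dB above → -10 dBu; +7 dB make-up → -3 dBu.
Stage 2: -3 dBu ≤ 12 dBu, so stage 2 doesn't engage; output -3 dBu.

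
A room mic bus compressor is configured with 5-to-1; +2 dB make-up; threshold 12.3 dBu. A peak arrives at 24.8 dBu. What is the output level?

The input is 12.5 dB above the 12.3 dBu threshold.
The 12.5 dB excess becomes 2.5 dB after 5:1 reduction.
Output = 12.3 + 2.5 = 14.8 dBu; make-up adds 2 dB, giving 16.8 dBu.

16.8 dBu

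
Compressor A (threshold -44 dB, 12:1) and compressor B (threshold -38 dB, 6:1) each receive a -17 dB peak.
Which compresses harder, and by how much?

A, by 7.25 dB

A: 27 dB over, compressed to 2.25 dB over, so 24.75 dB of GR.
B: 21 dB over, compressed to 3.5 dB over, so 17.5 dB of GR.
A applies 7.25 dB more gain reduction.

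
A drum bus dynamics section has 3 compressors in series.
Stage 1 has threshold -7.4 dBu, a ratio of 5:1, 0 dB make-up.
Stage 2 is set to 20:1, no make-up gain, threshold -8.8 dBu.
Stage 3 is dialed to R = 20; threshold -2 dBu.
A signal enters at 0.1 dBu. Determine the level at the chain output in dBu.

-8.655 dBu

Stage 1: 0.1 dBu is 7.5 dB over -7.4 dBu; at 5:1 that becomes 1.5 dB over, giving -5.9 dBu.
Stage 2: -5.9 dBu is 2.9 dB over -8.8 dBu; at 20:1 that becomes 0.145 dB over, giving -8.655 dBu.
Stage 3: -8.655 dBu is at or below the -2 dBu threshold — no compression; output -8.655 dBu.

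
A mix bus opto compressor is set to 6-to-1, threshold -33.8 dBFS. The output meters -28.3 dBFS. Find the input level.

Post-compression overshoot = -28.3 − (-33.8) = 5.5 dB.
Undo the ratio: input overshoot = 5.5 × 6 = 33 dB, giving input = -0.8 dBFS.

-0.8 dBFS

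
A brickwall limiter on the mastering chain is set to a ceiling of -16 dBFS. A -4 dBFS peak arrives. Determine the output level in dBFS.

-16 dBFS

A brickwall limiter is an ∞:1 compressor: any input above the ceiling is clamped to -16 dBFS.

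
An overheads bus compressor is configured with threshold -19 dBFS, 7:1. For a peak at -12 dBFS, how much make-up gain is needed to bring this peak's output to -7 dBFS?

11 dB

Without make-up, output = threshold + overshoot/7 = -19 + 1 = -18 dBFS.
Gap to target: 11 dB.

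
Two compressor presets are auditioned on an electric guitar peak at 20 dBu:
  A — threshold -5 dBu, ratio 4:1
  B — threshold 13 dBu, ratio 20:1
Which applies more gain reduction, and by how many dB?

A: 25 dB over, compressed to 6.25 dB over, so 18.75 dB of GR.
B: 7 dB over, compressed to 0.35 dB over, so 6.65 dB of GR.
A applies 12.1 dB more gain reduction.

A, by 12.1 dB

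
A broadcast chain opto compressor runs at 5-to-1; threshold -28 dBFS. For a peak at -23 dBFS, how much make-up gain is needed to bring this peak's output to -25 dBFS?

2 dB

Overshoot 5 dB → 5/5 = 1 dB after compression, so the compressed level is -28 + 1 = -27 dBFS.
Make-up = target − compressed = -25 − (-27) = 2 dB.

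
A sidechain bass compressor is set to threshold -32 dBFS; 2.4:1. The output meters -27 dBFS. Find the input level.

-20 dBFS

Post-compression overshoot = -27 − (-32) = 5 dB.
Input overshoot = R × output overshoot = 12 dB → input = -32 + 12 = -20 dBFS.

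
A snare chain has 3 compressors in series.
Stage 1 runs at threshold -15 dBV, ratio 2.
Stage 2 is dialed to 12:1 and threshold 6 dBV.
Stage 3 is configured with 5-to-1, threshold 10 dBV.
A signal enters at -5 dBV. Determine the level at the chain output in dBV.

Stage 1: overshoot 10 dB → 10/2 = 5 dB → -10 dBV.
Stage 2: -10 dBV ≤ 6 dBV, so stage 2 doesn't engage; output -10 dBV.
Stage 3: below threshold (-10 ≤ 10); passes unchanged; output -10 dBV.

-10 dBV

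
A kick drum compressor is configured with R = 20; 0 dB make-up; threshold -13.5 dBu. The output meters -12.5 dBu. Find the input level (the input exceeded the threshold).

The compressed level sits -12.5 − (-13.5) = 1 dB over threshold.
Before 20:1 compression the overshoot was 1 × 20 = 20 dB, so input = -13.5 + 20 = 6.5 dBu.

6.5 dBu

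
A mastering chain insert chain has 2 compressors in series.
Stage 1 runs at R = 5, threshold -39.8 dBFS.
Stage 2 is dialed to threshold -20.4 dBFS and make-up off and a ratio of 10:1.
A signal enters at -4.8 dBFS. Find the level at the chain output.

-32.8 dBFS

Stage 1: -4.8 dBFS is 35 dB over -39.8 dBFS; at 5:1 that becomes 7 dB over, giving -32.8 dBFS.
Stage 2: -32.8 dBFS ≤ -20.4 dBFS, so stage 2 doesn't engage; output -32.8 dBFS.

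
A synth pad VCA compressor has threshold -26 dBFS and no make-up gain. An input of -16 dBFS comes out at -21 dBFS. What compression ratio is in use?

Input overshoot = -16 − (-26) = 10 dB; output overshoot = -21 − (-26) = 5 dB.
Ratio = 10 / 5 = 2.

2:1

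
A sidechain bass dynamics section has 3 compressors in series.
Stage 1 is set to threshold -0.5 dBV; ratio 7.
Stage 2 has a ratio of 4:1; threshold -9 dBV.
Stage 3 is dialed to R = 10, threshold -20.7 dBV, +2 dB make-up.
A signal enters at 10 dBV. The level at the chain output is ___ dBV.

Stage 1: overshoot 10.5 dB → 10.5/7 = 1.5 dB → 1 dBV.
Stage 2: overshoot 10 dB → 10/4 = 2.5 dB → -6.5 dBV.
Stage 3: overshoot 14.2 dB → 14.2/10 = 1.42 dB → -19.28 dBV; +2 dB make-up → -17.28 dBV.

-17.28 dBV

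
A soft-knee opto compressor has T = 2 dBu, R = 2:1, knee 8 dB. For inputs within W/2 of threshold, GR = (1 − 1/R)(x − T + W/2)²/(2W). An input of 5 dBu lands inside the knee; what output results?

3.46875 dBu

x − T + W/2 = 5 − 2 + 4 = 7.
GR = (1 − 1/2) × 7² / 16 = 0.5 × 49 / 16 = 1.53125 dB.
Output = 5 − 1.53125 = 3.46875 dBu.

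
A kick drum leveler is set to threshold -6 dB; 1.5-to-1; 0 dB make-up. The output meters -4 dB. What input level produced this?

-3 dB

Post-compression overshoot = -4 − (-6) = 2 dB.
Undo the ratio: input overshoot = 2 × 1.5 = 3 dB, giving input = -3 dB.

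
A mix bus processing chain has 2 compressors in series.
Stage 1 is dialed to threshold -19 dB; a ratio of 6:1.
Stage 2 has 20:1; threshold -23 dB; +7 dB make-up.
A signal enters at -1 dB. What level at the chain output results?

Stage 1: 18 dB above -19 dB, reduced 6:1 to 3 dB above → -16 dB.
Stage 2: -16 dB is 7 dB over -23 dB; at 20:1 that becomes 0.35 dB over, giving -22.65 dB; +7 dB make-up → -15.65 dB.

-15.65 dB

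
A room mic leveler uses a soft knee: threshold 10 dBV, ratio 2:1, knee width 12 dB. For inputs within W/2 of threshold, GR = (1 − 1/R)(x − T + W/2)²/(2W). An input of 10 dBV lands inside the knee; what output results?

9.25 dBV

x − T + W/2 = 10 − 10 + 6 = 6.
GR = (1 − 1/2) × 6² / 24 = 0.5 × 36 / 24 = 0.75 dB.
Output = 10 − 0.75 = 9.25 dBV.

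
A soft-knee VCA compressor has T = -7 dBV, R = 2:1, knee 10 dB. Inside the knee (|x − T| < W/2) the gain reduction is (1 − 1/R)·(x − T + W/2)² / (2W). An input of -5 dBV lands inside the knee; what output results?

x − T + W/2 = -5 − (-7) + 5 = 7.
GR = (1 − 1/2) × 7² / 20 = 0.5 × 49 / 20 = 1.225 dB.
Output = -5 − 1.225 = -6.225 dBV.

-6.225 dBV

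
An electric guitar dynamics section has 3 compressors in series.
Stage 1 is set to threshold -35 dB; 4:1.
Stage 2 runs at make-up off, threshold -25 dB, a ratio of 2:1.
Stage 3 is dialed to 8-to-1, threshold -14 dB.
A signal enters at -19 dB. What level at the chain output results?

Stage 1: overshoot 16 dB → 16/4 = 4 dB → -31 dB.
Stage 2: below threshold (-31 ≤ -25); passes unchanged; output -31 dB.
Stage 3: -31 dB is at or below the -14 dB threshold — no compression; output -31 dB.

-31 dB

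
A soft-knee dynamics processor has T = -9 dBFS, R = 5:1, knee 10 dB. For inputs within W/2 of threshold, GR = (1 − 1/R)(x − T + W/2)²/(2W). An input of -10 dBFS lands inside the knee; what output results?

x − T + W/2 = -10 − (-9) + 5 = 4.
GR = (1 − 1/5) × 4² / 20 = 0.8 × 16 / 20 = 0.64 dB.
Output = -10 − 0.64 = -10.64 dBFS.

-10.64 dBFS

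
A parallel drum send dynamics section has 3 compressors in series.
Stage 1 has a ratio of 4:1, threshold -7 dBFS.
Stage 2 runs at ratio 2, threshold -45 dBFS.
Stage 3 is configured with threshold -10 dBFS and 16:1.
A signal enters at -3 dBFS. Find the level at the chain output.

-25.5 dBFS

Stage 1: 4 dB above -7 dBFS, reduced 4:1 to 1 dB above → -6 dBFS.
Stage 2: 39 dB above -45 dBFS, reduced 2:1 to 19.5 dB above → -25.5 dBFS.
Stage 3: below threshold (-25.5 ≤ -10); passes unchanged; output -25.5 dBFS.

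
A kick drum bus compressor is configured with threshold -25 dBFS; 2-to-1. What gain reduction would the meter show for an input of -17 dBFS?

Overshoot = -17 − (-25) = 8 dB.
A 2:1 ratio leaves 4 dB of that excess.
So the signal is attenuated by 8 − 4 = 4 dB.

4 dB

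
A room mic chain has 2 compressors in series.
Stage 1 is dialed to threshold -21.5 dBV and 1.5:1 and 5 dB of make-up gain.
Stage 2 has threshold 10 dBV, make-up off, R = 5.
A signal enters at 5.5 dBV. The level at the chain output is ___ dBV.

1.5 dBV

Stage 1: overshoot 27 dB → 27/1.5 = 18 dB → -3.5 dBV; +5 dB make-up → 1.5 dBV.
Stage 2: below threshold (1.5 ≤ 10); passes unchanged; output 1.5 dBV.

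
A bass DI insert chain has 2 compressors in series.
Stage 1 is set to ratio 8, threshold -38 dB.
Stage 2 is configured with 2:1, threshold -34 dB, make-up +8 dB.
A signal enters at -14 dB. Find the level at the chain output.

-27 dB

Stage 1: -14 dB is 24 dB over -38 dB; at 8:1 that becomes 3 dB over, giving -35 dB.
Stage 2: below threshold (-35 ≤ -34); passes unchanged; make-up brings it to -27 dB.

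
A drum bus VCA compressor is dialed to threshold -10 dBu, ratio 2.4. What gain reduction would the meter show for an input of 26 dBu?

21 dB

The signal is 36 dB above threshold.
After 2.4:1 compression the overshoot becomes 36/2.4 = 15 dB.
Gain reduction = 36 − 15 = 21 dB.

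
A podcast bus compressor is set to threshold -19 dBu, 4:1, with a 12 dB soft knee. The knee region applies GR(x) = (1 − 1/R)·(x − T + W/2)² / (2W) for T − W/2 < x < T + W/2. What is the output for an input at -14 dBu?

x − T + W/2 = -14 − (-19) + 6 = 11.
GR = (1 − 1/4) × 11² / 24 = 0.75 × 121 / 24 = 3.78125 dB.
Output = -14 − 3.78125 = -17.78125 dBu.

-17.78125 dBu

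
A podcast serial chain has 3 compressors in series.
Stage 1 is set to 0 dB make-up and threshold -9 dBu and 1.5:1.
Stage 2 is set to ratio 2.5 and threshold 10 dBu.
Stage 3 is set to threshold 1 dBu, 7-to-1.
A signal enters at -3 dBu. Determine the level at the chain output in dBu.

Stage 1: overshoot 6 dB → 6/1.5 = 4 dB → -5 dBu.
Stage 2: -5 dBu ≤ 10 dBu, so stage 2 doesn't engage; output -5 dBu.
Stage 3: -5 dBu is at or below the 1 dBu threshold — no compression; output -5 dBu.

-5 dBu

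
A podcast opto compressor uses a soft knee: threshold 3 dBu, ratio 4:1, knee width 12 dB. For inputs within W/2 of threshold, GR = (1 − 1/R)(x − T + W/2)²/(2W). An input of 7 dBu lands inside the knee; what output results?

3.875 dBu

x − T + W/2 = 7 − 3 + 6 = 10.
GR = (1 − 1/4) × 10² / 24 = 0.75 × 100 / 24 = 3.125 dB.
Output = 7 − 3.125 = 3.875 dBu.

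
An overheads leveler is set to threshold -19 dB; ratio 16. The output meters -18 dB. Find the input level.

-3 dB

Post-compression overshoot = -18 − (-19) = 1 dB.
Before 16:1 compression the overshoot was 1 × 16 = 16 dB, so input = -19 + 16 = -3 dB.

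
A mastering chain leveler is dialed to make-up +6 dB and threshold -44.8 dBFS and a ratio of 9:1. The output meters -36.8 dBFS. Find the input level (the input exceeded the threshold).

Stripping the +6 dB make-up gives -42.8 dBFS at the gain stage.
That's 2 dB above the -44.8 dBFS threshold.
Undo the ratio: input overshoot = 2 × 9 = 18 dB, giving input = -26.8 dBFS.

-26.8 dBFS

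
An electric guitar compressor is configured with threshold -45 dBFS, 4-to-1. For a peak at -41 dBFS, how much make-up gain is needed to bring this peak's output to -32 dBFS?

12 dB

Overshoot 4 dB → 4/4 = 1 dB after compression, so the compressed level is -45 + 1 = -44 dBFS.
Make-up = target − compressed = -32 − (-44) = 12 dB.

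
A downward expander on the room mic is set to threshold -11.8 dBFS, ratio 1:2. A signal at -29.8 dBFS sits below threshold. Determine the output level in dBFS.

-47.8 dBFS

Undershoot = (-11.8) − (-29.8) = 18 dB.
At 1:2, that expands to 36 dB under threshold.
Output = -11.8 − 36 = -47.8 dBFS.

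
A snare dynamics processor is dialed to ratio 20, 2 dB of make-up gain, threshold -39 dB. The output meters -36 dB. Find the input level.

Before make-up, the level was -36 − 2 = -38 dB.
Post-compression overshoot = -38 − (-39) = 1 dB.
Input overshoot = R × output overshoot = 20 dB → input = -39 + 20 = -19 dB.

-19 dB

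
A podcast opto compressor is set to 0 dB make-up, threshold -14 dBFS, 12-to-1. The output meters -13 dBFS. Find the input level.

Post-compression overshoot = -13 − (-14) = 1 dB.
Undo the ratio: input overshoot = 1 × 12 = 12 dB, giving input = -2 dBFS.

-2 dBFS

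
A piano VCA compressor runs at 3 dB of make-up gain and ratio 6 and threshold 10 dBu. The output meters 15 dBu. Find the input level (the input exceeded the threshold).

22 dBu

Stripping the +3 dB make-up gives 12 dBu at the gain stage.
That's 2 dB above the 10 dBu threshold.
Undo the ratio: input overshoot = 2 × 6 = 12 dB, giving input = 22 dBu.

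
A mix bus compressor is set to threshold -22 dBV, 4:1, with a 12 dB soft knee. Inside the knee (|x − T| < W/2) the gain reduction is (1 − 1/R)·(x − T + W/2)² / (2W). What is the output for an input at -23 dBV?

x − T + W/2 = -23 − (-22) + 6 = 5.
GR = (1 − 1/4) × 5² / 24 = 0.75 × 25 / 24 = 0.78125 dB.
Output = -23 − 0.78125 = -23.78125 dBV.

-23.78125 dBV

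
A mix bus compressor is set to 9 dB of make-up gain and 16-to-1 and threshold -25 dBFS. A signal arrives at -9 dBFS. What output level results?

-9 dBFS sits 16 dB over threshold.
The 16 dB excess becomes 1 dB after 16:1 reduction.
That puts the output at -24 dBFS; make-up adds 9 dB, giving -15 dBFS.

-15 dBFS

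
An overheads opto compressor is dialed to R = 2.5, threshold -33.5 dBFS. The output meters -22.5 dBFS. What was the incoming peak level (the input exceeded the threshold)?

-6 dBFS

Post-compression overshoot = -22.5 − (-33.5) = 11 dB.
Undo the ratio: input overshoot = 11 × 2.5 = 27.5 dB, giving input = -6 dBFS.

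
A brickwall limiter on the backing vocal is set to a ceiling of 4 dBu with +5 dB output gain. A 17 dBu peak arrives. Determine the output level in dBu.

At ∞:1, everything above 4 dBu is held at the ceiling.
Output gain then adds 5 dB: 4 + 5 = 9 dBu.

9 dBu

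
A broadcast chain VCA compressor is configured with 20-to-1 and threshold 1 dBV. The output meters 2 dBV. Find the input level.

That's 1 dB above the 1 dBV threshold.
Before 20:1 compression the overshoot was 1 × 20 = 20 dB, so input = 1 + 20 = 21 dBV.

21 dBV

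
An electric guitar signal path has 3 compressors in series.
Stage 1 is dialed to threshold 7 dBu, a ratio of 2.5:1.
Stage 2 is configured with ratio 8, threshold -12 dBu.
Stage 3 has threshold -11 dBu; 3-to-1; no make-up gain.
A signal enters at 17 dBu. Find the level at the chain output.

-10.375 dBu

Stage 1: 10 dB above 7 dBu, reduced 2.5:1 to 4 dB above → 11 dBu.
Stage 2: overshoot 23 dB → 23/8 = 2.875 dB → -9.125 dBu.
Stage 3: 1.875 dB above -11 dBu, reduced 3:1 to 0.625 dB above → -10.375 dBu.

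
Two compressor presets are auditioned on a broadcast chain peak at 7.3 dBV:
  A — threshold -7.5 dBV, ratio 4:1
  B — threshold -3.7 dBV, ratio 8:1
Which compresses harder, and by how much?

A, by 1.475 dB

A: overshoot 14.8 dB → output overshoot 3.7 dB → GR 11.1 dB.
B: overshoot 11 dB → output overshoot 1.375 dB → GR 9.625 dB.
A reduces 1.475 dB more.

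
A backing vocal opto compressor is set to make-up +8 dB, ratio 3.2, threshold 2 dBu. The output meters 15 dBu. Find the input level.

Stripping the +8 dB make-up gives 7 dBu at the gain stage.
That's 5 dB above the 2 dBu threshold.
Undo the ratio: input overshoot = 5 × 3.2 = 16 dB, giving input = 18 dBu.

18 dBu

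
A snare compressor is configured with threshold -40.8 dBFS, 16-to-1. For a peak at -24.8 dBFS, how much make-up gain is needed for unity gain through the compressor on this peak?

15 dB

The peak compresses to -40.8 + 16/16 = -39.8 dBFS.
To reach -24.8 dBFS requires -24.8 − (-39.8) = 15 dB of make-up.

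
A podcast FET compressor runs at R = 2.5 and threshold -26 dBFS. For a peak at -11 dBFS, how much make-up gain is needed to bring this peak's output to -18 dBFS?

Overshoot 15 dB → 15/2.5 = 6 dB after compression, so the compressed level is -26 + 6 = -20 dBFS.
Make-up = target − compressed = -18 − (-20) = 2 dB.

2 dB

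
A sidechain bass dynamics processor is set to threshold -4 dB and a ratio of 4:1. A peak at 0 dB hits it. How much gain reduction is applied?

3 dB

Overshoot = 0 − (-4) = 4 dB.
A 4:1 ratio leaves 1 dB of that excess.
Gain reduction = 4 − 1 = 3 dB.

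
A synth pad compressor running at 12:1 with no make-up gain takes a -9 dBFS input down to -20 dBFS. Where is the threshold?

Input is 12 dB above T (since output overshoot × R = input overshoot: (-20 − T)·12 = -9 − T gives T = -21 dBFS).
Check: -21 + (-9 − (-21))/12 = -21 + 1 = -20 dBFS. ✓

-21 dBFS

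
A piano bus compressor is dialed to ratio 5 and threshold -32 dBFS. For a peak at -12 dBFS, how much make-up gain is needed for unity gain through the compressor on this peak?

16 dB

The peak compresses to -32 + 20/5 = -28 dBFS.
To reach -12 dBFS requires -12 − (-28) = 16 dB of make-up.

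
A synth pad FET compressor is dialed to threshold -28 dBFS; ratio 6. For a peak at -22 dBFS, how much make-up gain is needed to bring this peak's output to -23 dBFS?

4 dB

Without make-up, output = threshold + overshoot/6 = -28 + 1 = -27 dBFS.
Gap to target: 4 dB.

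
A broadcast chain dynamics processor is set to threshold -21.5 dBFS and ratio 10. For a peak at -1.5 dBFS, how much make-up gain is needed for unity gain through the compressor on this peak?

18 dB

Overshoot 20 dB → 20/10 = 2 dB after compression, so the compressed level is -21.5 + 2 = -19.5 dBFS.
Make-up = target − compressed = -1.5 − (-19.5) = 18 dB.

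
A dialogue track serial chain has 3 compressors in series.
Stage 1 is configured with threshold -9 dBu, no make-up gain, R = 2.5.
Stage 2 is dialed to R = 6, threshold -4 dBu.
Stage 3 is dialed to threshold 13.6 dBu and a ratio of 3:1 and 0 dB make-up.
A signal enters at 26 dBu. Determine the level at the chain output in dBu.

-2.5 dBu

Stage 1: 26 dBu is 35 dB over -9 dBu; at 2.5:1 that becomes 14 dB over, giving 5 dBu.
Stage 2: overshoot 9 dB → 9/6 = 1.5 dB → -2.5 dBu.
Stage 3: -2.5 dBu is at or below the 13.6 dBu threshold — no compression; output -2.5 dBu.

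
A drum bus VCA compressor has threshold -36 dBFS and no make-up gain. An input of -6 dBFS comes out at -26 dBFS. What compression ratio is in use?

3:1

Input overshoot = -6 − (-36) = 30 dB; output overshoot = -26 − (-36) = 10 dB.
Ratio = 30 / 10 = 3.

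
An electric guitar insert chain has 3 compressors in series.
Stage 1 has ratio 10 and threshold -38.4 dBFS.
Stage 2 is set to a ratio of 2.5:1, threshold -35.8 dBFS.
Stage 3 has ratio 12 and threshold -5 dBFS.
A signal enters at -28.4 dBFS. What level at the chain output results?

-37.4 dBFS

Stage 1: overshoot 10 dB → 10/10 = 1 dB → -37.4 dBFS.
Stage 2: -37.4 dBFS ≤ -35.8 dBFS, so stage 2 doesn't engage; output -37.4 dBFS.
Stage 3: below threshold (-37.4 ≤ -5); passes unchanged; output -37.4 dBFS.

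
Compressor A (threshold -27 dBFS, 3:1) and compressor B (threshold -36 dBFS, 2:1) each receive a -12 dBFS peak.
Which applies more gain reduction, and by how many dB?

A: 15 dB over, compressed to 5 dB over, so 10 dB of GR.
B: 24 dB over, compressed to 12 dB over, so 12 dB of GR.
B reduces 2 dB more.

B, by 2 dB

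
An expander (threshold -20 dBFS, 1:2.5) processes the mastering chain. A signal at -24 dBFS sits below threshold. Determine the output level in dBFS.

-30 dBFS

Undershoot = (-20) − (-24) = 4 dB.
At 1:2.5, that expands to 10 dB under threshold.
Output = -20 − 10 = -30 dBFS.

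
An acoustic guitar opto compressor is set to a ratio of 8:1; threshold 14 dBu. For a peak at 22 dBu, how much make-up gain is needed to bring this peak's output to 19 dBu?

The peak compresses to 14 + 8/8 = 15 dBu.
To reach 19 dBu requires 19 − 15 = 4 dB of make-up.

4 dB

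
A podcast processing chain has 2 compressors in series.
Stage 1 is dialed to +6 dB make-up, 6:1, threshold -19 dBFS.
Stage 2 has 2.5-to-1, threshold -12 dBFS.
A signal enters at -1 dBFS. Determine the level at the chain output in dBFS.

Stage 1: -1 dBFS is 18 dB over -19 dBFS; at 6:1 that becomes 3 dB over, giving -16 dBFS; +6 dB make-up → -10 dBFS.
Stage 2: 2 dB above -12 dBFS, reduced 2.5:1 to 0.8 dB above → -11.2 dBFS.

-11.2 dBFS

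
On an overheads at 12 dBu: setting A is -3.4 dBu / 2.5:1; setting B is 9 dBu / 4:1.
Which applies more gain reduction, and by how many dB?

A, by 6.99 dB

A: 15.4 dB over, compressed to 6.16 dB over, so 9.24 dB of GR.
B: 3 dB over, compressed to 0.75 dB over, so 2.25 dB of GR.
A applies 6.99 dB more gain reduction.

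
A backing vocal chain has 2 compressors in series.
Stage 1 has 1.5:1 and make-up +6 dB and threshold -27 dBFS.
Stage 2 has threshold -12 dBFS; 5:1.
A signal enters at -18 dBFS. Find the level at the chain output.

-15 dBFS

Stage 1: -18 dBFS is 9 dB over -27 dBFS; at 1.5:1 that becomes 6 dB over, giving -21 dBFS; +6 dB make-up → -15 dBFS.
Stage 2: -15 dBFS is at or below the -12 dBFS threshold — no compression; output -15 dBFS.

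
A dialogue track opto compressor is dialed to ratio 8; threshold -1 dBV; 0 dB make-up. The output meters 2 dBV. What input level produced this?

23 dBV

Post-compression overshoot = 2 − (-1) = 3 dB.
Input overshoot = R × output overshoot = 24 dB → input = -1 + 24 = 23 dBV.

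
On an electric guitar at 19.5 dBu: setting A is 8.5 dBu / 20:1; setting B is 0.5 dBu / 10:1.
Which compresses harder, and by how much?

B, by 6.65 dB

A: GR = 11 − 11/20 = 10.45 dB.
B: GR = 19 − 19/10 = 17.1 dB.
B applies 6.65 dB more gain reduction.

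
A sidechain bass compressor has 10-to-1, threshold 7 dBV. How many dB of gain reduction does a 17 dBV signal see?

17 dBV exceeds the threshold by 10 dB.
At 10:1, output sits 10/10 = 1 dB above threshold.
Gain reduction = 10 − 1 = 9 dB.

9 dB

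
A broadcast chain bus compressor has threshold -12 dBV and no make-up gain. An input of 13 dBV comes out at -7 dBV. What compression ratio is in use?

5:1

Input overshoot = 13 − (-12) = 25 dB; output overshoot = -7 − (-12) = 5 dB.
Ratio = 25 / 5 = 5.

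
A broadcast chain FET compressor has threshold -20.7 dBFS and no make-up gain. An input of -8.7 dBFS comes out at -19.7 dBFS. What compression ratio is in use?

Input overshoot = -8.7 − (-20.7) = 12 dB; output overshoot = -19.7 − (-20.7) = 1 dB.
Ratio = 12 / 1 = 12.

12:1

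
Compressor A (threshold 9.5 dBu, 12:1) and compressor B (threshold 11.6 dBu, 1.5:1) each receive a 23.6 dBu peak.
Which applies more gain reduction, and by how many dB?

A: GR = 14.1 − 14.1/12 = 12.925 dB.
B: GR = 12 − 12/1.5 = 4 dB.
A reduces 8.925 dB more.

A, by 8.925 dB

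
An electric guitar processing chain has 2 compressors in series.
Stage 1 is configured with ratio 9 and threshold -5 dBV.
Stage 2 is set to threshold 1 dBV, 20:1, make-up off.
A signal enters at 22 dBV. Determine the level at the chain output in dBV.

Stage 1: 22 dBV is 27 dB over -5 dBV; at 9:1 that becomes 3 dB over, giving -2 dBV.
Stage 2: -2 dBV is at or below the 1 dBV threshold — no compression; output -2 dBV.

-2 dBV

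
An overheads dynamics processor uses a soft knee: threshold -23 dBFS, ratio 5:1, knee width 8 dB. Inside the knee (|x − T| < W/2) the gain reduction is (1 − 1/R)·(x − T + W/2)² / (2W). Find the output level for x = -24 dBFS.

x − T + W/2 = -24 − (-23) + 4 = 3.
GR = (1 − 1/5) × 3² / 16 = 0.8 × 9 / 16 = 0.45 dB.
Output = -24 − 0.45 = -24.45 dBFS.

-24.45 dBFS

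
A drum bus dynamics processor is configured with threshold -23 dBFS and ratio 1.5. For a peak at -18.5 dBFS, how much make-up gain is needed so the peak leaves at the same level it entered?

Overshoot 4.5 dB → 4.5/1.5 = 3 dB after compression, so the compressed level is -23 + 3 = -20 dBFS.
Make-up = target − compressed = -18.5 − (-20) = 1.5 dB.

1.5 dB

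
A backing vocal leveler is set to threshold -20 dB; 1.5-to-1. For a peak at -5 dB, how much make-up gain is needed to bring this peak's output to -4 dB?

Without make-up, output = threshold + overshoot/1.5 = -20 + 10 = -10 dB.
Gap to target: 6 dB.

6 dB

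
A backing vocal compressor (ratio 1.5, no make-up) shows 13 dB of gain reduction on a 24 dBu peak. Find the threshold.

Gain reduction = 24 − 11 = 13 dB; output overshoot = GR / (R − 1) = 13 / 0.5 = 26 dB.
Threshold = output − output overshoot = 11 − 26 = -15 dBu.

-15 dBu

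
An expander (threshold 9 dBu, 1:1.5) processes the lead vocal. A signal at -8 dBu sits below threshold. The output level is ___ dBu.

-16.5 dBu

Below threshold, a 1:1.5 expander applies gain = (1.5−1)×(T − x) of attenuation.
(1.5−1) × 17 = 8.5 dB, so output = -8 − 8.5 = -16.5 dBu.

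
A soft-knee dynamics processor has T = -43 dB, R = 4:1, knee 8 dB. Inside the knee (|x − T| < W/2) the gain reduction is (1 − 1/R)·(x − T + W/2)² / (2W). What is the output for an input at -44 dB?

x − T + W/2 = -44 − (-43) + 4 = 3.
GR = (1 − 1/4) × 3² / 16 = 0.75 × 9 / 16 = 0.421875 dB.
Output = -44 − 0.421875 = -44.421875 dB.

-44.421875 dB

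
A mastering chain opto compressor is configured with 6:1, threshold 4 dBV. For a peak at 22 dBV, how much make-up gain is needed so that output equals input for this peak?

15 dB

Overshoot 18 dB → 18/6 = 3 dB after compression, so the compressed level is 4 + 3 = 7 dBV.
Make-up = target − compressed = 22 − 7 = 15 dB.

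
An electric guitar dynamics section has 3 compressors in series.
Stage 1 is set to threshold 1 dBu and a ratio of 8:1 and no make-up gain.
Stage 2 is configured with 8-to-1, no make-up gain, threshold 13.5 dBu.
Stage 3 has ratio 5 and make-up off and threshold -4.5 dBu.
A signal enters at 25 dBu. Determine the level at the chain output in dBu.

Stage 1: 24 dB above 1 dBu, reduced 8:1 to 3 dB above → 4 dBu.
Stage 2: below threshold (4 ≤ 13.5); passes unchanged; output 4 dBu.
Stage 3: overshoot 8.5 dB → 8.5/5 = 1.7 dB → -2.8 dBu.

-2.8 dBu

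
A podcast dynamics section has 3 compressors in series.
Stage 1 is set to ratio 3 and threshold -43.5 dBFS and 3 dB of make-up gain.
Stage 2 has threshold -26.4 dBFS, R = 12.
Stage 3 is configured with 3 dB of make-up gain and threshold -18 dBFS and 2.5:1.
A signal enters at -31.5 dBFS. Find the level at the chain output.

-33.5 dBFS

Stage 1: overshoot 12 dB → 12/3 = 4 dB → -39.5 dBFS; +3 dB make-up → -36.5 dBFS.
Stage 2: -36.5 dBFS ≤ -26.4 dBFS, so stage 2 doesn't engage; output -36.5 dBFS.
Stage 3: -36.5 dBFS ≤ -18 dBFS, so stage 3 doesn't engage; make-up brings it to -33.5 dBFS.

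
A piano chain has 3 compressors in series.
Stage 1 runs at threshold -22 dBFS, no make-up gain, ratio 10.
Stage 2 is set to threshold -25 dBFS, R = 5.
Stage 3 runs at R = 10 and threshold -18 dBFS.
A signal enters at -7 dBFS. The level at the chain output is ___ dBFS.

Stage 1: -7 dBFS is 15 dB over -22 dBFS; at 10:1 that becomes 1.5 dB over, giving -20.5 dBFS.
Stage 2: -20.5 dBFS is 4.5 dB over -25 dBFS; at 5:1 that becomes 0.9 dB over, giving -24.1 dBFS.
Stage 3: -24.1 dBFS is at or below the -18 dBFS threshold — no compression; output -24.1 dBFS.

-24.1 dBFS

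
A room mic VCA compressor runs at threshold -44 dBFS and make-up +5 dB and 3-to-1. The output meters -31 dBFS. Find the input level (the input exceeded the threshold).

Before make-up, the level was -31 − 5 = -36 dBFS.
Post-compression overshoot = -36 − (-44) = 8 dB.
Before 3:1 compression the overshoot was 8 × 3 = 24 dB, so input = -44 + 24 = -20 dBFS.

-20 dBFS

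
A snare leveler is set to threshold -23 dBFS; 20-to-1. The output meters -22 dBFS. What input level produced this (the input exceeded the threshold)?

The compressed level sits -22 − (-23) = 1 dB over threshold.
Input overshoot = R × output overshoot = 20 dB → input = -23 + 20 = -3 dBFS.

-3 dBFS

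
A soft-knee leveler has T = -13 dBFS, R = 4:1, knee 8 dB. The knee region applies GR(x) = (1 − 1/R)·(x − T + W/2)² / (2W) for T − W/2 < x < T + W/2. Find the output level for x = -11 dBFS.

-12.6875 dBFS

x − T + W/2 = -11 − (-13) + 4 = 6.
GR = (1 − 1/4) × 6² / 16 = 0.75 × 36 / 16 = 1.6875 dB.
Output = -11 − 1.6875 = -12.6875 dBFS.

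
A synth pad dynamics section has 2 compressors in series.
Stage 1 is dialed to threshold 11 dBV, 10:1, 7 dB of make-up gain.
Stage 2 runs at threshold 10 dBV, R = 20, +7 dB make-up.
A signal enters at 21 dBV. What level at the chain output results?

Stage 1: 10 dB above 11 dBV, reduced 10:1 to 1 dB above → 12 dBV; +7 dB make-up → 19 dBV.
Stage 2: 19 dBV is 9 dB over 10 dBV; at 20:1 that becomes 0.45 dB over, giving 10.45 dBV; +7 dB make-up → 17.45 dBV.

17.45 dBV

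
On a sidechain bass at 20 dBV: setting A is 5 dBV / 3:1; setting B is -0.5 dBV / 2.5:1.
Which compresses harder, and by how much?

A: 15 dB over, compressed to 5 dB over, so 10 dB of GR.
B: 20.5 dB over, compressed to 8.2 dB over, so 12.3 dB of GR.
B applies 2.3 dB more gain reduction.

B, by 2.3 dB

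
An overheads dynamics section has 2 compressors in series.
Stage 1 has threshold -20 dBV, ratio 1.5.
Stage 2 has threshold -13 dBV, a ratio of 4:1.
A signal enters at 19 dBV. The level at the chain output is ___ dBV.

-8.25 dBV

Stage 1: overshoot 39 dB → 39/1.5 = 26 dB → 6 dBV.
Stage 2: overshoot 19 dB → 19/4 = 4.75 dB → -8.25 dBV.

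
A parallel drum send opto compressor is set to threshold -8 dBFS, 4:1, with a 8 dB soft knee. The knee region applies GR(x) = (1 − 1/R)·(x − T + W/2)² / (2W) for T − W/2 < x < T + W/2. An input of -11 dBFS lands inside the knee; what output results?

x − T + W/2 = -11 − (-8) + 4 = 1.
GR = (1 − 1/4) × 1² / 16 = 0.75 × 1 / 16 = 0.046875 dB.
Output = -11 − 0.046875 = -11.046875 dBFS.

-11.046875 dBFS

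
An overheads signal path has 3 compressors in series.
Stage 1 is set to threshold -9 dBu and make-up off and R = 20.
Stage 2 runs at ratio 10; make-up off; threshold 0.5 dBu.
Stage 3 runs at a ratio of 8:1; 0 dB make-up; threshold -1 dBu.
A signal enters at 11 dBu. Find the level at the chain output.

-8 dBu

Stage 1: 20 dB above -9 dBu, reduced 20:1 to 1 dB above → -8 dBu.
Stage 2: -8 dBu ≤ 0.5 dBu, so stage 2 doesn't engage; output -8 dBu.
Stage 3: -8 dBu ≤ -1 dBu, so stage 3 doesn't engage; output -8 dBu.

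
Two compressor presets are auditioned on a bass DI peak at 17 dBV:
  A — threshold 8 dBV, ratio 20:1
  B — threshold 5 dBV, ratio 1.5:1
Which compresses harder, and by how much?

A: GR = 9 − 9/20 = 8.55 dB.
B: GR = 12 − 12/1.5 = 4 dB.
Difference: 4.55 dB in favour of A.

A, by 4.55 dB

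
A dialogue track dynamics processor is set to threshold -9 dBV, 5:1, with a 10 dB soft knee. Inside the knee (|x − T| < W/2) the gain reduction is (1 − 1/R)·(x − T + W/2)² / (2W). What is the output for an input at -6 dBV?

x − T + W/2 = -6 − (-9) + 5 = 8.
GR = (1 − 1/5) × 8² / 20 = 0.8 × 64 / 20 = 2.56 dB.
Output = -6 − 2.56 = -8.56 dBV.

-8.56 dBV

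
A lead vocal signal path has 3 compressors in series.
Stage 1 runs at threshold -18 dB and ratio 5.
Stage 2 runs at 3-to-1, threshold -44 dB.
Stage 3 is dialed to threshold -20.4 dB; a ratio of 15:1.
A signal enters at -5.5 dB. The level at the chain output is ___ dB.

-34.5 dB

Stage 1: -5.5 dB is 12.5 dB over -18 dB; at 5:1 that becomes 2.5 dB over, giving -15.5 dB.
Stage 2: overshoot 28.5 dB → 28.5/3 = 9.5 dB → -34.5 dB.
Stage 3: -34.5 dB is at or below the -20.4 dB threshold — no compression; output -34.5 dB.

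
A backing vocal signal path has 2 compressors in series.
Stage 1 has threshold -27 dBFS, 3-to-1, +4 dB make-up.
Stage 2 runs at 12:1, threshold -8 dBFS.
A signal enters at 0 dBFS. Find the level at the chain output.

Stage 1: 0 dBFS is 27 dB over -27 dBFS; at 3:1 that becomes 9 dB over, giving -18 dBFS; +4 dB make-up → -14 dBFS.
Stage 2: below threshold (-14 ≤ -8); passes unchanged; output -14 dBFS.

-14 dBFS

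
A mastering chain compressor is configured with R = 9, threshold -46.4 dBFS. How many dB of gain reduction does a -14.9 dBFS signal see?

-14.9 dBFS exceeds the threshold by 31.5 dB.
After 9:1 compression the overshoot becomes 31.5/9 = 3.5 dB.
So the signal is attenuated by 31.5 − 3.5 = 28 dB.

28 dB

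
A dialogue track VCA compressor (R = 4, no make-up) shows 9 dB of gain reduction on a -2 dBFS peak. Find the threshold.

-14 dBFS

Let T be the threshold. Output overshoot = (input overshoot)/R, so -11 − T = (-2 − T)/4.
4·(-11 − T) = -2 − T → 3·T = -44 − (-2) = -42.
T = -42/3 = -14 dBFS.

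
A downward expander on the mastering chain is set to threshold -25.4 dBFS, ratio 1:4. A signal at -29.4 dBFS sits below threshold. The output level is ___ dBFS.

Undershoot = (-25.4) − (-29.4) = 4 dB.
At 1:4, that expands to 16 dB under threshold.
Output = -25.4 − 16 = -41.4 dBFS.

-41.4 dBFS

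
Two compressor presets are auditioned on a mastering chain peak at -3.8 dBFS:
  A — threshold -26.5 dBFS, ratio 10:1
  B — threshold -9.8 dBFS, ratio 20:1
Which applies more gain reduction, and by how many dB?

A, by 14.73 dB

A: GR = 22.7 − 22.7/10 = 20.43 dB.
B: GR = 6 − 6/20 = 5.7 dB.
Difference: 14.73 dB in favour of A.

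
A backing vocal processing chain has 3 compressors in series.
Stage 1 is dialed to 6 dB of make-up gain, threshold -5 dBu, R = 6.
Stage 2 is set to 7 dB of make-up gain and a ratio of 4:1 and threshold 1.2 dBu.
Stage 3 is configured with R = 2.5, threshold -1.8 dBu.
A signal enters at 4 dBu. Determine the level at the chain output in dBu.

Stage 1: 4 dBu is 9 dB over -5 dBu; at 6:1 that becomes 1.5 dB over, giving -3.5 dBu; +6 dB make-up → 2.5 dBu.
Stage 2: 1.3 dB above 1.2 dBu, reduced 4:1 to 0.325 dB above → 1.525 dBu; +7 dB make-up → 8.525 dBu.
Stage 3: 8.525 dBu is 10.325 dB over -1.8 dBu; at 2.5:1 that becomes 4.13 dB over, giving 2.33 dBu.

2.33 dBu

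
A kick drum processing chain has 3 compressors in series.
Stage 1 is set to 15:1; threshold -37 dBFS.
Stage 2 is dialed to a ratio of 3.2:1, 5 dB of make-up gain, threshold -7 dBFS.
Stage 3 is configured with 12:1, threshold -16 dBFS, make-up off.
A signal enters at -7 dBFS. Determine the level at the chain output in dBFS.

-30 dBFS

Stage 1: -7 dBFS is 30 dB over -37 dBFS; at 15:1 that becomes 2 dB over, giving -35 dBFS.
Stage 2: -35 dBFS is at or below the -7 dBFS threshold — no compression; make-up brings it to -30 dBFS.
Stage 3: -30 dBFS is at or below the -16 dBFS threshold — no compression; output -30 dBFS.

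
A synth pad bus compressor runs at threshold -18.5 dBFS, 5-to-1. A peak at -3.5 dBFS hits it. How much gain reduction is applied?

The signal is 15 dB above threshold.
After 5:1 compression the overshoot becomes 15/5 = 3 dB.
So the signal is attenuated by 15 − 3 = 12 dB.

12 dB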